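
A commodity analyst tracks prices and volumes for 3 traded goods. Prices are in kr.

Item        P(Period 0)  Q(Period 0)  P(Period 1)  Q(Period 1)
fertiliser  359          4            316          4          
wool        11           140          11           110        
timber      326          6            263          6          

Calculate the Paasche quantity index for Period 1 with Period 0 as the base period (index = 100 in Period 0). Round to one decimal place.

92.5

Paasche quantity index uses current-period prices as weights.
ΣP(Period 1)·Q(Period 1) = 316×4 + 11×110 + 263×6 = 1264 + 1210 + 1578 = 4052
ΣP(Period 1)·Q(Period 0) = 316×4 + 11×140 + 263×6 = 1264 + 1540 + 1578 = 4382
Index = 4052 / 4382 × 100 = 92.4692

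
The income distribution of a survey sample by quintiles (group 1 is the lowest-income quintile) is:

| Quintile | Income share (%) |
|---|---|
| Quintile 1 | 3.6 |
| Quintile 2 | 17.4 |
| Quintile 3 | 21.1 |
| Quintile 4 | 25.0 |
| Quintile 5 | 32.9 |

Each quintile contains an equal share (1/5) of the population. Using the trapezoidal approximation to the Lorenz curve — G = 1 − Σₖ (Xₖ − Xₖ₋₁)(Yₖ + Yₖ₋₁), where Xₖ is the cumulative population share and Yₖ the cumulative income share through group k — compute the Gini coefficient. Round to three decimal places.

Cumulative income shares Yₖ: 0.0360, 0.2100, 0.4210, 0.6710, 1.0000
Σ (Xₖ−Xₖ₋₁)(Yₖ+Yₖ₋₁) = (1/5)(0.0360+0.0000) + (1/5)(0.2100+0.0360) + (1/5)(0.4210+0.2100) + (1/5)(0.6710+0.4210) + (1/5)(1.0000+0.6710)
  = 0.0072 + 0.0492 + 0.1262 + 0.2184 + 0.3342 = 0.7352
G = 1 − 0.7352 = 0.2648

0.265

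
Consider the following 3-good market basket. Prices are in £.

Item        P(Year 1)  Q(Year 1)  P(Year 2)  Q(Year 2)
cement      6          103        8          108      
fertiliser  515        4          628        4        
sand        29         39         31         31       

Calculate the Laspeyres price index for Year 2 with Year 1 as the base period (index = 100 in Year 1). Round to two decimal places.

119.32

Laspeyres price index uses base-period quantities as weights.
ΣP(Year 2)·Q(Year 1) = 8×103 + 628×4 + 31×39 = 824 + 2512 + 1209 = 4545
ΣP(Year 1)·Q(Year 1) = 6×103 + 515×4 + 29×39 = 618 + 2060 + 1131 = 3809
Index = 4545 / 3809 × 100 = 119.3227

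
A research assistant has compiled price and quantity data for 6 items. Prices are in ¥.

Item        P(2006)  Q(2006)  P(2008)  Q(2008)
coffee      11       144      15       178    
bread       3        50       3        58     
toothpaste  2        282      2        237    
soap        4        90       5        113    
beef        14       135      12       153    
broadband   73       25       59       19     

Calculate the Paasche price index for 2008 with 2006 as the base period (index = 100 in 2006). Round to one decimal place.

103.8

Paasche price index uses current-period quantities as weights.
ΣP(2008)·Q(2008) = 15×178 + 3×58 + 2×237 + 5×113 + 12×153 + 59×19 = 2670 + 174 + 474 + 565 + 1836 + 1121 = 6840
ΣP(2006)·Q(2008) = 11×178 + 3×58 + 2×237 + 4×113 + 14×153 + 73×19 = 1958 + 174 + 474 + 452 + 2142 + 1387 = 6587
Index = 6840 / 6587 × 100 = 103.8409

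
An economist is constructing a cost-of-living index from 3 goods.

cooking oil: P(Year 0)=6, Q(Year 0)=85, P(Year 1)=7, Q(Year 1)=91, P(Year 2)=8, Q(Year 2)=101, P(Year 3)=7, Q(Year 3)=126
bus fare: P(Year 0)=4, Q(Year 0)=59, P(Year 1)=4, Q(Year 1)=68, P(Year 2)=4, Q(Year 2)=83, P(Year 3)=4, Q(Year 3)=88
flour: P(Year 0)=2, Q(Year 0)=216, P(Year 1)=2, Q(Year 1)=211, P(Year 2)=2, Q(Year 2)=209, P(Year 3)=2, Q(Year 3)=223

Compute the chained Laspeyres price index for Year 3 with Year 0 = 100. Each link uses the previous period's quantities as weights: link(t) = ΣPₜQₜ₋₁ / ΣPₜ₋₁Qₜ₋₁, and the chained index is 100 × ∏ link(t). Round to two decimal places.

107.12

Link Year 0→Year 1:
ΣP(Year 1)Q(Year 0) = 7×85 + 4×59 + 2×216 = 595 + 236 + 432 = 1263
ΣP(Year 0)Q(Year 0) = 6×85 + 4×59 + 2×216 = 510 + 236 + 432 = 1178
link = 1263/1178 = 1.072156
Link Year 1→Year 2:
ΣP(Year 2)Q(Year 1) = 8×91 + 4×68 + 2×211 = 728 + 272 + 422 = 1422
ΣP(Year 1)Q(Year 1) = 7×91 + 4×68 + 2×211 = 637 + 272 + 422 = 1331
link = 1422/1331 = 1.068370
Link Year 2→Year 3:
ΣP(Year 3)Q(Year 2) = 7×101 + 4×83 + 2×209 = 707 + 332 + 418 = 1457
ΣP(Year 2)Q(Year 2) = 8×101 + 4×83 + 2×209 = 808 + 332 + 418 = 1558
link = 1457/1558 = 0.935173
Chained index = 100 × 1.072156 × 1.068370 × 0.935173 = 107.1203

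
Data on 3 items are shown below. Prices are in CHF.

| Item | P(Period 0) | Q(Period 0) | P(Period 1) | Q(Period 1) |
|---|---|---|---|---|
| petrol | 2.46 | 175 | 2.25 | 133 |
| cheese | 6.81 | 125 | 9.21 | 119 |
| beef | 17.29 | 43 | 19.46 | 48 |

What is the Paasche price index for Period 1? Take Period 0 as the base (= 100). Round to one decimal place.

Paasche price index uses current-period quantities as weights.
ΣP(Period 1)·Q(Period 1) = 2.25×133 + 9.21×119 + 19.46×48 = 299.25 + 1095.99 + 934.08 = 2329.32
ΣP(Period 0)·Q(Period 1) = 2.46×133 + 6.81×119 + 17.29×48 = 327.18 + 810.39 + 829.92 = 1967.49
Index = 2329.32 / 1967.49 × 100 = 118.3904

118.4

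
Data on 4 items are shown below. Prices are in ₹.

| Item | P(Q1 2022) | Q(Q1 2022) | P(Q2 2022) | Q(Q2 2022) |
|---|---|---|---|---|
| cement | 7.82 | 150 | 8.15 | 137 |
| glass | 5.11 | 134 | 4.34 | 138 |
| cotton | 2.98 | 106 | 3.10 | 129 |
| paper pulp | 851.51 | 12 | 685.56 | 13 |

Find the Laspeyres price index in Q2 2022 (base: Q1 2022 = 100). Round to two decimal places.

83.60

Laspeyres price index uses base-period quantities as weights.
ΣP(Q2 2022)·Q(Q1 2022) = 8.15×150 + 4.34×134 + 3.10×106 + 685.56×12 = 1222.5 + 581.56 + 328.6 + 8226.72 = 10359.38
ΣP(Q1 2022)·Q(Q1 2022) = 7.82×150 + 5.11×134 + 2.98×106 + 851.51×12 = 1173 + 684.74 + 315.88 + 10218.12 = 12391.74
Index = 10359.38 / 12391.74 × 100 = 83.5991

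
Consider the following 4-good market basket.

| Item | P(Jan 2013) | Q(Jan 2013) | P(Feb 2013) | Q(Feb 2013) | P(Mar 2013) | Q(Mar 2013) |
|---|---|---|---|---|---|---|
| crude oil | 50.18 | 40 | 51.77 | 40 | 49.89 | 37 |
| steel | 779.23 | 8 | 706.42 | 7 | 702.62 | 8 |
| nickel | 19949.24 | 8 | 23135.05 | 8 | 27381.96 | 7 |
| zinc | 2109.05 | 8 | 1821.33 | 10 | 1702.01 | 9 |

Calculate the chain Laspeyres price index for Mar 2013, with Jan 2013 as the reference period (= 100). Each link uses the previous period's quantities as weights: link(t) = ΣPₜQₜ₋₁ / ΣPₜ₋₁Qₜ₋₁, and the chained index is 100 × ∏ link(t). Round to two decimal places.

Link Jan 2013→Feb 2013:
ΣP(Feb 2013)Q(Jan 2013) = 51.77×40 + 706.42×8 + 23135.05×8 + 1821.33×8 = 2070.8 + 5651.36 + 185080.4 + 14570.64 = 207373.2
ΣP(Jan 2013)Q(Jan 2013) = 50.18×40 + 779.23×8 + 19949.24×8 + 2109.05×8 = 2007.2 + 6233.84 + 159593.92 + 16872.4 = 184707.36
link = 207373.2/184707.36 = 1.122712
Link Feb 2013→Mar 2013:
ΣP(Mar 2013)Q(Feb 2013) = 49.89×40 + 702.62×7 + 27381.96×8 + 1702.01×10 = 1995.6 + 4918.34 + 219055.68 + 17020.1 = 242989.72
ΣP(Feb 2013)Q(Feb 2013) = 51.77×40 + 706.42×7 + 23135.05×8 + 1821.33×10 = 2070.8 + 4944.94 + 185080.4 + 18213.3 = 210309.44
link = 242989.72/210309.44 = 1.155391
Chained index = 100 × 1.122712 × 1.155391 = 129.7172

129.72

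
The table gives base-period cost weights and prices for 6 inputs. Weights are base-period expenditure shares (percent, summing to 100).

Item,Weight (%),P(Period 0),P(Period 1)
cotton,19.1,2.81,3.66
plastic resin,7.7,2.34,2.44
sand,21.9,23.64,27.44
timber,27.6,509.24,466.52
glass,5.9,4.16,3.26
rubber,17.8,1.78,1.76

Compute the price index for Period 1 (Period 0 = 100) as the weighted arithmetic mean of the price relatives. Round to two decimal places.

105.84

cotton: 19.1 × (3.66/2.81) = 19.1 × 1.302491 = 24.8776
plastic resin: 7.7 × (2.44/2.34) = 7.7 × 1.042735 = 8.0291
sand: 21.9 × (27.44/23.64) = 21.9 × 1.160745 = 25.4203
timber: 27.6 × (466.52/509.24) = 27.6 × 0.916110 = 25.2846
glass: 5.9 × (3.26/4.16) = 5.9 × 0.783654 = 4.6236
rubber: 17.8 × (1.76/1.78) = 17.8 × 0.988764 = 17.6000
Index = Σ wᵢ·(p₁ᵢ/p₀ᵢ) = 24.8776 + 8.0291 + 25.4203 + 25.2846 + 4.6236 + 17.6000 = 105.8351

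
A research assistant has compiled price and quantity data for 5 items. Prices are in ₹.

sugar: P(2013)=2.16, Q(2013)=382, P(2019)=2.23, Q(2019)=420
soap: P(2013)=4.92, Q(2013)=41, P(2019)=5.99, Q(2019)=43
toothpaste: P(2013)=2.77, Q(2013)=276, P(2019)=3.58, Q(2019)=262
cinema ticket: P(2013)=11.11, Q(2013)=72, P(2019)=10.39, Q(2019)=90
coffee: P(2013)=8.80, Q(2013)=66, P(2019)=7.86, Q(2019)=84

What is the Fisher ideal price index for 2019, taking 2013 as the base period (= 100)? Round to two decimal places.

104.85

Laspeyres component (base-period weights):
ΣP(2019)Q(2013) = 2.23×382 + 5.99×41 + 3.58×276 + 10.39×72 + 7.86×66 = 851.86 + 245.59 + 988.08 + 748.08 + 518.76 = 3352.37
ΣP(2013)Q(2013) = 2.16×382 + 4.92×41 + 2.77×276 + 11.11×72 + 8.80×66 = 825.12 + 201.72 + 764.52 + 799.92 + 580.8 = 3172.08
L = 3352.37 / 3172.08 × 100 = 105.6837
Paasche component (current-period weights):
ΣP(2019)Q(2019) = 2.23×420 + 5.99×43 + 3.58×262 + 10.39×90 + 7.86×84 = 936.6 + 257.57 + 937.96 + 935.1 + 660.24 = 3727.47
ΣP(2013)Q(2019) = 2.16×420 + 4.92×43 + 2.77×262 + 11.11×90 + 8.80×84 = 907.2 + 211.56 + 725.74 + 999.9 + 739.2 = 3583.6
P = 3727.47 / 3583.6 × 100 = 104.0147
Fisher = √(L × P) = √(105.6837 × 104.0147) = 104.8458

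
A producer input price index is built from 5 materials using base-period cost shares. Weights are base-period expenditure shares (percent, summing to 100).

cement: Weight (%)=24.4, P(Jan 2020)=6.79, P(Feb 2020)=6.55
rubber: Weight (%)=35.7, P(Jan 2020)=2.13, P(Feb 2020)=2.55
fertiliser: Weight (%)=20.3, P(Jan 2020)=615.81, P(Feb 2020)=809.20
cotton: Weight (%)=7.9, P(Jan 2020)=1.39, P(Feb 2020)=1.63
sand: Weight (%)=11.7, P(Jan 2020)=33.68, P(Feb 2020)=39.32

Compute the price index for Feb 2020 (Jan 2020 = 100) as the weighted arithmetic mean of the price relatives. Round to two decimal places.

cement: 24.4 × (6.55/6.79) = 24.4 × 0.964654 = 23.5376
rubber: 35.7 × (2.55/2.13) = 35.7 × 1.197183 = 42.7394
fertiliser: 20.3 × (809.20/615.81) = 20.3 × 1.314042 = 26.6750
cotton: 7.9 × (1.63/1.39) = 7.9 × 1.172662 = 9.2640
sand: 11.7 × (39.32/33.68) = 11.7 × 1.167458 = 13.6593
Index = Σ wᵢ·(p₁ᵢ/p₀ᵢ) = 23.5376 + 42.7394 + 26.6750 + 9.2640 + 13.6593 = 115.8753

115.88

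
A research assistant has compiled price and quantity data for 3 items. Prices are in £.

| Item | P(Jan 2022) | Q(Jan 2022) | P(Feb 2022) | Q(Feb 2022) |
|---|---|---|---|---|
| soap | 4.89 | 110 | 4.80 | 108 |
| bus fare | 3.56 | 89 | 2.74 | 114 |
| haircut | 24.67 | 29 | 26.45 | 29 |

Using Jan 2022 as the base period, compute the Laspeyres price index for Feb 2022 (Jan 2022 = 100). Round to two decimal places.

Laspeyres price index uses base-period quantities as weights.
ΣP(Feb 2022)·Q(Jan 2022) = 4.80×110 + 2.74×89 + 26.45×29 = 528 + 243.86 + 767.05 = 1538.91
ΣP(Jan 2022)·Q(Jan 2022) = 4.89×110 + 3.56×89 + 24.67×29 = 537.9 + 316.84 + 715.43 = 1570.17
Index = 1538.91 / 1570.17 × 100 = 98.0091

98.01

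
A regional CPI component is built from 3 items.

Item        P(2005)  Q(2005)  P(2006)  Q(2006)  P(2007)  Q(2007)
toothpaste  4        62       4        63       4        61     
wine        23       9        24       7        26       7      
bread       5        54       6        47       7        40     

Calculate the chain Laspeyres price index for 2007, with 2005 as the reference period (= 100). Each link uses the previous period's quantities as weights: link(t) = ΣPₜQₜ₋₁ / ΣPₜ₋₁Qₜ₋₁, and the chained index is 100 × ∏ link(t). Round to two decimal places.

Link 2005→2006:
ΣP(2006)Q(2005) = 4×62 + 24×9 + 6×54 = 248 + 216 + 324 = 788
ΣP(2005)Q(2005) = 4×62 + 23×9 + 5×54 = 248 + 207 + 270 = 725
link = 788/725 = 1.086897
Link 2006→2007:
ΣP(2007)Q(2006) = 4×63 + 26×7 + 7×47 = 252 + 182 + 329 = 763
ΣP(2006)Q(2006) = 4×63 + 24×7 + 6×47 = 252 + 168 + 282 = 702
link = 763/702 = 1.086895
Chained index = 100 × 1.086897 × 1.086895 = 118.1342

118.13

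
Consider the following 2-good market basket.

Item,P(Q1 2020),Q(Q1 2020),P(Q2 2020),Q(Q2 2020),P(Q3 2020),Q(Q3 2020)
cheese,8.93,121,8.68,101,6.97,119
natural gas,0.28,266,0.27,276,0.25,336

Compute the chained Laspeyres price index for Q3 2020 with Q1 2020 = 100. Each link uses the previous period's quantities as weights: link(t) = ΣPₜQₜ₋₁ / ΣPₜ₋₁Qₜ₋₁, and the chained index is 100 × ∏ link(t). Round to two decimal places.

78.95

Link Q1 2020→Q2 2020:
ΣP(Q2 2020)Q(Q1 2020) = 8.68×121 + 0.27×266 = 1050.28 + 71.82 = 1122.1
ΣP(Q1 2020)Q(Q1 2020) = 8.93×121 + 0.28×266 = 1080.53 + 74.48 = 1155.01
link = 1122.1/1155.01 = 0.971507
Link Q2 2020→Q3 2020:
ΣP(Q3 2020)Q(Q2 2020) = 6.97×101 + 0.25×276 = 703.97 + 69 = 772.97
ΣP(Q2 2020)Q(Q2 2020) = 8.68×101 + 0.27×276 = 876.68 + 74.52 = 951.2
link = 772.97/951.2 = 0.812626
Chained index = 100 × 0.971507 × 0.812626 = 78.9472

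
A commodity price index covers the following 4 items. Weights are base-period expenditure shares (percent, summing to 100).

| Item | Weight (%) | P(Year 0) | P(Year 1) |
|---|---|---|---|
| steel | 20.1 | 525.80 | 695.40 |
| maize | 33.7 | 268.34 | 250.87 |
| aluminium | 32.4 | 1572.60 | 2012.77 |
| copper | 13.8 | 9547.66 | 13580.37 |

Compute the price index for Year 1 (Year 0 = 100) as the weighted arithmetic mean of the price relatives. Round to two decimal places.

steel: 20.1 × (695.40/525.80) = 20.1 × 1.322556 = 26.5834
maize: 33.7 × (250.87/268.34) = 33.7 × 0.934896 = 31.5060
aluminium: 32.4 × (2012.77/1572.60) = 32.4 × 1.279900 = 41.4687
copper: 13.8 × (13580.37/9547.66) = 13.8 × 1.422377 = 19.6288
Index = Σ wᵢ·(p₁ᵢ/p₀ᵢ) = 26.5834 + 31.5060 + 41.4687 + 19.6288 = 119.1869

119.19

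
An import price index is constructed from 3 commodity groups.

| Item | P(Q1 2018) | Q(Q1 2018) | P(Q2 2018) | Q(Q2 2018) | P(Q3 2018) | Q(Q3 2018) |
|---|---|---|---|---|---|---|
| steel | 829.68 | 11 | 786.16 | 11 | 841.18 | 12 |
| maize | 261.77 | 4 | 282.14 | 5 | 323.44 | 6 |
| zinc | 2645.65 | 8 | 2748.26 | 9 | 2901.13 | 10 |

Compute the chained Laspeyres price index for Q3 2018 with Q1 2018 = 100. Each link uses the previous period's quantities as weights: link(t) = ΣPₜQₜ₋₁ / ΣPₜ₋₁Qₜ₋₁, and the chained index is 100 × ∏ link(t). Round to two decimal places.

Link Q1 2018→Q2 2018:
ΣP(Q2 2018)Q(Q1 2018) = 786.16×11 + 282.14×4 + 2748.26×8 = 8647.76 + 1128.56 + 21986.08 = 31762.4
ΣP(Q1 2018)Q(Q1 2018) = 829.68×11 + 261.77×4 + 2645.65×8 = 9126.48 + 1047.08 + 21165.2 = 31338.76
link = 31762.4/31338.76 = 1.013518
Link Q2 2018→Q3 2018:
ΣP(Q3 2018)Q(Q2 2018) = 841.18×11 + 323.44×5 + 2901.13×9 = 9252.98 + 1617.2 + 26110.17 = 36980.35
ΣP(Q2 2018)Q(Q2 2018) = 786.16×11 + 282.14×5 + 2748.26×9 = 8647.76 + 1410.7 + 24734.34 = 34792.8
link = 36980.35/34792.8 = 1.062874
Chained index = 100 × 1.013518 × 1.062874 = 107.7242

107.72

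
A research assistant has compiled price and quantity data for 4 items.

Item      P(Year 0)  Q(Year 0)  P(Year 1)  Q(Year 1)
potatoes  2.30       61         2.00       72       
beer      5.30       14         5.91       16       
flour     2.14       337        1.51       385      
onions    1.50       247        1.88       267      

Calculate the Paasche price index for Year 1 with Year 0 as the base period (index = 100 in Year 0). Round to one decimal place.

Paasche price index uses current-period quantities as weights.
ΣP(Year 1)·Q(Year 1) = 2.00×72 + 5.91×16 + 1.51×385 + 1.88×267 = 144 + 94.56 + 581.35 + 501.96 = 1321.87
ΣP(Year 0)·Q(Year 1) = 2.30×72 + 5.30×16 + 2.14×385 + 1.50×267 = 165.6 + 84.8 + 823.9 + 400.5 = 1474.8
Index = 1321.87 / 1474.8 × 100 = 89.6305

89.6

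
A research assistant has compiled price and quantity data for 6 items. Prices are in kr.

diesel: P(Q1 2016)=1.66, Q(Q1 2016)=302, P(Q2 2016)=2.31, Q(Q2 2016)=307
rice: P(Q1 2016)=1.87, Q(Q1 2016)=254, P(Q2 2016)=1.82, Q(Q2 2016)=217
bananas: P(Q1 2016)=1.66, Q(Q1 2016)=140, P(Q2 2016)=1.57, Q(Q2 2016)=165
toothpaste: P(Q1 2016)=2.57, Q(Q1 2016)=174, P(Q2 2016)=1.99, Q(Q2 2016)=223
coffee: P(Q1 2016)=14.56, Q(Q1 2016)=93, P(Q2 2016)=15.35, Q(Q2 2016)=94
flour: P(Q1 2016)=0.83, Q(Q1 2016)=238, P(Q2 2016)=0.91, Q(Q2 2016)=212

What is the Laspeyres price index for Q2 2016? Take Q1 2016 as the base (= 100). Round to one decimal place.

105.1

Laspeyres price index uses base-period quantities as weights.
ΣP(Q2 2016)·Q(Q1 2016) = 2.31×302 + 1.82×254 + 1.57×140 + 1.99×174 + 15.35×93 + 0.91×238 = 697.62 + 462.28 + 219.8 + 346.26 + 1427.55 + 216.58 = 3370.09
ΣP(Q1 2016)·Q(Q1 2016) = 1.66×302 + 1.87×254 + 1.66×140 + 2.57×174 + 14.56×93 + 0.83×238 = 501.32 + 474.98 + 232.4 + 447.18 + 1354.08 + 197.54 = 3207.5
Index = 3370.09 / 3207.5 × 100 = 105.0691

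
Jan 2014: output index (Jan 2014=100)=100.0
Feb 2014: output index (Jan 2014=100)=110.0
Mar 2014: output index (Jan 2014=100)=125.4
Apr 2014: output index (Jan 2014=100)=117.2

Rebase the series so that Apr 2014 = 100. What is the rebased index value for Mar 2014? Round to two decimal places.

107.00

Rebased(Mar 2014) = 125.4 / 117.2 × 100 = 106.9966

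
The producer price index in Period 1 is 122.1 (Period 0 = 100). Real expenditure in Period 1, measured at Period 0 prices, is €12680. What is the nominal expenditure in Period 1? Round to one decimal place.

15482.3

Nominal = Real × (Index/100) = 12680 × (122.1/100)
        = 12680 × 1.221 = 15482.2800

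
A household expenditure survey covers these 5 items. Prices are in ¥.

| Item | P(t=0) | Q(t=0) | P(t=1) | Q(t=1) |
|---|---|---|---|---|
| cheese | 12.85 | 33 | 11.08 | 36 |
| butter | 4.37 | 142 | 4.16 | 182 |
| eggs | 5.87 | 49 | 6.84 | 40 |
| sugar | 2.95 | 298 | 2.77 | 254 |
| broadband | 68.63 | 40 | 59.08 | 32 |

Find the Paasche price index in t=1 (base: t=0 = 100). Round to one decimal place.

90.7

Paasche price index uses current-period quantities as weights.
ΣP(t=1)·Q(t=1) = 11.08×36 + 4.16×182 + 6.84×40 + 2.77×254 + 59.08×32 = 398.88 + 757.12 + 273.6 + 703.58 + 1890.56 = 4023.74
ΣP(t=0)·Q(t=1) = 12.85×36 + 4.37×182 + 5.87×40 + 2.95×254 + 68.63×32 = 462.6 + 795.34 + 234.8 + 749.3 + 2196.16 = 4438.2
Index = 4023.74 / 4438.2 × 100 = 90.6615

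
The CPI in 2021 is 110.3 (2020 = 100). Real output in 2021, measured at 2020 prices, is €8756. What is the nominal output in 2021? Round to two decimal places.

Nominal = Real × (Index/100) = 8756 × (110.3/100)
        = 8756 × 1.103 = 9657.8680

9657.87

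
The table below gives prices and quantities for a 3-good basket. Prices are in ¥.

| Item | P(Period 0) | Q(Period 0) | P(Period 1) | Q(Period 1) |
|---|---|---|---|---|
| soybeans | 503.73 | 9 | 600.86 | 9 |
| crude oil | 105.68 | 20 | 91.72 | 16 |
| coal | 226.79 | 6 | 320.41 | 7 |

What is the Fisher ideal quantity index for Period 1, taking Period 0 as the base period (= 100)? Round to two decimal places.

98.52

Laspeyres component (base-period weights):
ΣP(Period 0)Q(Period 1) = 503.73×9 + 105.68×16 + 226.79×7 = 4533.57 + 1690.88 + 1587.53 = 7811.98
ΣP(Period 0)Q(Period 0) = 503.73×9 + 105.68×20 + 226.79×6 = 4533.57 + 2113.6 + 1360.74 = 8007.91
L = 7811.98 / 8007.91 × 100 = 97.5533
Paasche component (current-period weights):
ΣP(Period 1)Q(Period 1) = 600.86×9 + 91.72×16 + 320.41×7 = 5407.74 + 1467.52 + 2242.87 = 9118.13
ΣP(Period 1)Q(Period 0) = 600.86×9 + 91.72×20 + 320.41×6 = 5407.74 + 1834.4 + 1922.46 = 9164.6
P = 9118.13 / 9164.6 × 100 = 99.4929
Fisher = √(L × P) = √(97.5533 × 99.4929) = 98.5183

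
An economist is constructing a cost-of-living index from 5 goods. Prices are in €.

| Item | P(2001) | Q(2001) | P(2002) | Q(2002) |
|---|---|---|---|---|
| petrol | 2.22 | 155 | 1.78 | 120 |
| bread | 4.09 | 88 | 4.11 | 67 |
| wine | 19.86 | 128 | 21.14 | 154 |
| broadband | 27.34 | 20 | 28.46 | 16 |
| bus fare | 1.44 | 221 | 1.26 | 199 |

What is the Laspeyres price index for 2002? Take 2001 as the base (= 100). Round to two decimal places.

Laspeyres price index uses base-period quantities as weights.
ΣP(2002)·Q(2001) = 1.78×155 + 4.11×88 + 21.14×128 + 28.46×20 + 1.26×221 = 275.9 + 361.68 + 2705.92 + 569.2 + 278.46 = 4191.16
ΣP(2001)·Q(2001) = 2.22×155 + 4.09×88 + 19.86×128 + 27.34×20 + 1.44×221 = 344.1 + 359.92 + 2542.08 + 546.8 + 318.24 = 4111.14
Index = 4191.16 / 4111.14 × 100 = 101.9464

101.95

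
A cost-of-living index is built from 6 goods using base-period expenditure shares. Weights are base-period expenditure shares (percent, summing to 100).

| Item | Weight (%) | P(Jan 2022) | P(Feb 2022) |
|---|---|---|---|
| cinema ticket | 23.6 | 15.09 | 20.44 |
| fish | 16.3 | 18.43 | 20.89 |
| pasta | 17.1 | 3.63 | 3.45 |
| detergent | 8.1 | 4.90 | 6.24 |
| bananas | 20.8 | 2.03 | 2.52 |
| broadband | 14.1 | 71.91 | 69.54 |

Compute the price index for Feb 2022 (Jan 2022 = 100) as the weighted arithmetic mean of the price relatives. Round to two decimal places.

116.47

cinema ticket: 23.6 × (20.44/15.09) = 23.6 × 1.354539 = 31.9671
fish: 16.3 × (20.89/18.43) = 16.3 × 1.133478 = 18.4757
pasta: 17.1 × (3.45/3.63) = 17.1 × 0.950413 = 16.2521
detergent: 8.1 × (6.24/4.90) = 8.1 × 1.273469 = 10.3151
bananas: 20.8 × (2.52/2.03) = 20.8 × 1.241379 = 25.8207
broadband: 14.1 × (69.54/71.91) = 14.1 × 0.967042 = 13.6353
Index = Σ wᵢ·(p₁ᵢ/p₀ᵢ) = 31.9671 + 18.4757 + 16.2521 + 10.3151 + 25.8207 + 13.6353 = 116.4660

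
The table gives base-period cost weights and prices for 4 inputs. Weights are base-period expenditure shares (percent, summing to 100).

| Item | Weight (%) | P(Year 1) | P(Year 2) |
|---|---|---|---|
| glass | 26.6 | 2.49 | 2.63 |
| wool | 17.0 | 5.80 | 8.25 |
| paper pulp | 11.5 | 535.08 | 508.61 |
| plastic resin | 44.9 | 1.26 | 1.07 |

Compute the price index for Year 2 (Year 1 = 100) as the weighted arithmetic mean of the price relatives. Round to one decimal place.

glass: 26.6 × (2.63/2.49) = 26.6 × 1.056225 = 28.0956
wool: 17.0 × (8.25/5.80) = 17.0 × 1.422414 = 24.1810
paper pulp: 11.5 × (508.61/535.08) = 11.5 × 0.950531 = 10.9311
plastic resin: 44.9 × (1.07/1.26) = 44.9 × 0.849206 = 38.1294
Index = Σ wᵢ·(p₁ᵢ/p₀ᵢ) = 28.0956 + 24.1810 + 10.9311 + 38.1294 = 101.3371

101.3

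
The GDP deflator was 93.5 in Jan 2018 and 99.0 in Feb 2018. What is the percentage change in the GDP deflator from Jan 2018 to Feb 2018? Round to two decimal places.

5.88%

Change = (99.0 − 93.5) / 93.5 × 100
       = 5.5 / 93.5 × 100 = 5.8824%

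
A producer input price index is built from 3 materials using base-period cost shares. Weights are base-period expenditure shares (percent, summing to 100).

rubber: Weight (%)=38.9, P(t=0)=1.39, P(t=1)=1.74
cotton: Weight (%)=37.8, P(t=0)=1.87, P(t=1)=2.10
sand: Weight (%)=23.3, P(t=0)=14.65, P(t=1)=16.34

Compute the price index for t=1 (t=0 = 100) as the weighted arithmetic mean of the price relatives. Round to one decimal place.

117.1

rubber: 38.9 × (1.74/1.39) = 38.9 × 1.251799 = 48.6950
cotton: 37.8 × (2.10/1.87) = 37.8 × 1.122995 = 42.4492
sand: 23.3 × (16.34/14.65) = 23.3 × 1.115358 = 25.9878
Index = Σ wᵢ·(p₁ᵢ/p₀ᵢ) = 48.6950 + 42.4492 + 25.9878 = 117.1320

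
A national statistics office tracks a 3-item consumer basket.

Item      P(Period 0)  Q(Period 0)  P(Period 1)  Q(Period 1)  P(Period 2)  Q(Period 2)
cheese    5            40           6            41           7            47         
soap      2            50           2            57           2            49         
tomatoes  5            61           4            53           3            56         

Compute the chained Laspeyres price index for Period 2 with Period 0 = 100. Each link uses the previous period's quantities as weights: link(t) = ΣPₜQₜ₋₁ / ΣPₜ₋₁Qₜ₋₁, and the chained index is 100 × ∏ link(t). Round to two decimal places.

Link Period 0→Period 1:
ΣP(Period 1)Q(Period 0) = 6×40 + 2×50 + 4×61 = 240 + 100 + 244 = 584
ΣP(Period 0)Q(Period 0) = 5×40 + 2×50 + 5×61 = 200 + 100 + 305 = 605
link = 584/605 = 0.965289
Link Period 1→Period 2:
ΣP(Period 2)Q(Period 1) = 7×41 + 2×57 + 3×53 = 287 + 114 + 159 = 560
ΣP(Period 1)Q(Period 1) = 6×41 + 2×57 + 4×53 = 246 + 114 + 212 = 572
link = 560/572 = 0.979021
Chained index = 100 × 0.965289 × 0.979021 = 94.5038

94.50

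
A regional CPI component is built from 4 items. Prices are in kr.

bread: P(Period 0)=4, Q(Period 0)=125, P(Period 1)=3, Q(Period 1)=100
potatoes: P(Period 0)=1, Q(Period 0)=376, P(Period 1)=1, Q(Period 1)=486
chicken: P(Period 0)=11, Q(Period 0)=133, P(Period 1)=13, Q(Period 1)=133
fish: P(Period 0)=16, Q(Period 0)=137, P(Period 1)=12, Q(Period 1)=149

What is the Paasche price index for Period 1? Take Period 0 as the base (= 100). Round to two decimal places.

90.91

Paasche price index uses current-period quantities as weights.
ΣP(Period 1)·Q(Period 1) = 3×100 + 1×486 + 13×133 + 12×149 = 300 + 486 + 1729 + 1788 = 4303
ΣP(Period 0)·Q(Period 1) = 4×100 + 1×486 + 11×133 + 16×149 = 400 + 486 + 1463 + 2384 = 4733
Index = 4303 / 4733 × 100 = 90.9149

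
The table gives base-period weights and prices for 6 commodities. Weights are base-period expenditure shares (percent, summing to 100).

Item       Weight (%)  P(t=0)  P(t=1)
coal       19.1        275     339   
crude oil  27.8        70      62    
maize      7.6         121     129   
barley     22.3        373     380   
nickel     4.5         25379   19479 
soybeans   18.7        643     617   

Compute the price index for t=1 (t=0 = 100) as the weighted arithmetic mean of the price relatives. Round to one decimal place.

100.4

coal: 19.1 × (339/275) = 19.1 × 1.232727 = 23.5451
crude oil: 27.8 × (62/70) = 27.8 × 0.885714 = 24.6229
maize: 7.6 × (129/121) = 7.6 × 1.066116 = 8.1025
barley: 22.3 × (380/373) = 22.3 × 1.018767 = 22.7185
nickel: 4.5 × (19479/25379) = 4.5 × 0.767524 = 3.4539
soybeans: 18.7 × (617/643) = 18.7 × 0.959565 = 17.9439
Index = Σ wᵢ·(p₁ᵢ/p₀ᵢ) = 23.5451 + 24.6229 + 8.1025 + 22.7185 + 3.4539 + 17.9439 = 100.3866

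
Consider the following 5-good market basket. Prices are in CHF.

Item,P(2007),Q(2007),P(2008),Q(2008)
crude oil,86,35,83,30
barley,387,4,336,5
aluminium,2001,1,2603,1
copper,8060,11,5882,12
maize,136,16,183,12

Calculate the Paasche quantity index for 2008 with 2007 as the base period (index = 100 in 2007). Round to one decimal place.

106.8

Paasche quantity index uses current-period prices as weights.
ΣP(2008)·Q(2008) = 83×30 + 336×5 + 2603×1 + 5882×12 + 183×12 = 2490 + 1680 + 2603 + 70584 + 2196 = 79553
ΣP(2008)·Q(2007) = 83×35 + 336×4 + 2603×1 + 5882×11 + 183×16 = 2905 + 1344 + 2603 + 64702 + 2928 = 74482
Index = 79553 / 74482 × 100 = 106.8084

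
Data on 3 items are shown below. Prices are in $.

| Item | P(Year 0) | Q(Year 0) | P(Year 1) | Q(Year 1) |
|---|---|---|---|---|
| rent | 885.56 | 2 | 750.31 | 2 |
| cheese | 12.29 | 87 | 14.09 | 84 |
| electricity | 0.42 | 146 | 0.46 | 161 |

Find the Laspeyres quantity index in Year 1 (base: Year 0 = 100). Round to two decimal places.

98.95

Laspeyres quantity index uses base-period prices as weights.
ΣP(Year 0)·Q(Year 1) = 885.56×2 + 12.29×84 + 0.42×161 = 1771.12 + 1032.36 + 67.62 = 2871.1
ΣP(Year 0)·Q(Year 0) = 885.56×2 + 12.29×87 + 0.42×146 = 1771.12 + 1069.23 + 61.32 = 2901.67
Index = 2871.1 / 2901.67 × 100 = 98.9465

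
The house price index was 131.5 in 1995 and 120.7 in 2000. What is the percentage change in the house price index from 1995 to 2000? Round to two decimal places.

Change = (120.7 − 131.5) / 131.5 × 100
       = -10.8 / 131.5 × 100 = -8.2129%

-8.21%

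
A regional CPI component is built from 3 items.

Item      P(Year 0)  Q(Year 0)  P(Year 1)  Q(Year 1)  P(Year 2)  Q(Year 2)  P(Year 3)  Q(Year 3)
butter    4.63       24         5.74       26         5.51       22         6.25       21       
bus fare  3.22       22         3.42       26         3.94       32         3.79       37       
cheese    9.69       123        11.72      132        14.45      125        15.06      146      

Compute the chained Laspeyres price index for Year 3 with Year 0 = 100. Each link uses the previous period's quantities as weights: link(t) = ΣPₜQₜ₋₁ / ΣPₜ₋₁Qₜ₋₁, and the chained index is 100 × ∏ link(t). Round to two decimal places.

Link Year 0→Year 1:
ΣP(Year 1)Q(Year 0) = 5.74×24 + 3.42×22 + 11.72×123 = 137.76 + 75.24 + 1441.56 = 1654.56
ΣP(Year 0)Q(Year 0) = 4.63×24 + 3.22×22 + 9.69×123 = 111.12 + 70.84 + 1191.87 = 1373.83
link = 1654.56/1373.83 = 1.204341
Link Year 1→Year 2:
ΣP(Year 2)Q(Year 1) = 5.51×26 + 3.94×26 + 14.45×132 = 143.26 + 102.44 + 1907.4 = 2153.1
ΣP(Year 1)Q(Year 1) = 5.74×26 + 3.42×26 + 11.72×132 = 149.24 + 88.92 + 1547.04 = 1785.2
link = 2153.1/1785.2 = 1.206083
Link Year 2→Year 3:
ΣP(Year 3)Q(Year 2) = 6.25×22 + 3.79×32 + 15.06×125 = 137.5 + 121.28 + 1882.5 = 2141.28
ΣP(Year 2)Q(Year 2) = 5.51×22 + 3.94×32 + 14.45×125 = 121.22 + 126.08 + 1806.25 = 2053.55
link = 2141.28/2053.55 = 1.042721
Chained index = 100 × 1.204341 × 1.206083 × 1.042721 = 151.4590

151.46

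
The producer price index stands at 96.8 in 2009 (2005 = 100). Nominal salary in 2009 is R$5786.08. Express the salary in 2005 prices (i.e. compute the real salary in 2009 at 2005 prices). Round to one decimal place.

Real = Nominal ÷ (Index/100) = 5786.08 ÷ (96.8/100)
     = 5786.08 ÷ 0.968 = 5977.3554

5977.4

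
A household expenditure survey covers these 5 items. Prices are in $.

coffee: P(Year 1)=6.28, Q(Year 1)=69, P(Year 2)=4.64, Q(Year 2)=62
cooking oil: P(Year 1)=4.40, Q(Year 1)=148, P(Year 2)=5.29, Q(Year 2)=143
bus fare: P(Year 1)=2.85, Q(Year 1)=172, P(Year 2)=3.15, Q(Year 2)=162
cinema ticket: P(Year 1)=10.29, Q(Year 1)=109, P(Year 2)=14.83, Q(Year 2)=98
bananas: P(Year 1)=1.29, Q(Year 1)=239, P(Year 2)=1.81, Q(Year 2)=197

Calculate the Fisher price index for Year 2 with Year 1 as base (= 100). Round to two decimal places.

122.80

Laspeyres component (base-period weights):
ΣP(Year 2)Q(Year 1) = 4.64×69 + 5.29×148 + 3.15×172 + 14.83×109 + 1.81×239 = 320.16 + 782.92 + 541.8 + 1616.47 + 432.59 = 3693.94
ΣP(Year 1)Q(Year 1) = 6.28×69 + 4.40×148 + 2.85×172 + 10.29×109 + 1.29×239 = 433.32 + 651.2 + 490.2 + 1121.61 + 308.31 = 3004.64
L = 3693.94 / 3004.64 × 100 = 122.9412
Paasche component (current-period weights):
ΣP(Year 2)Q(Year 2) = 4.64×62 + 5.29×143 + 3.15×162 + 14.83×98 + 1.81×197 = 287.68 + 756.47 + 510.3 + 1453.34 + 356.57 = 3364.36
ΣP(Year 1)Q(Year 2) = 6.28×62 + 4.40×143 + 2.85×162 + 10.29×98 + 1.29×197 = 389.36 + 629.2 + 461.7 + 1008.42 + 254.13 = 2742.81
P = 3364.36 / 2742.81 × 100 = 122.6611
Fisher = √(L × P) = √(122.9412 × 122.6611) = 122.8010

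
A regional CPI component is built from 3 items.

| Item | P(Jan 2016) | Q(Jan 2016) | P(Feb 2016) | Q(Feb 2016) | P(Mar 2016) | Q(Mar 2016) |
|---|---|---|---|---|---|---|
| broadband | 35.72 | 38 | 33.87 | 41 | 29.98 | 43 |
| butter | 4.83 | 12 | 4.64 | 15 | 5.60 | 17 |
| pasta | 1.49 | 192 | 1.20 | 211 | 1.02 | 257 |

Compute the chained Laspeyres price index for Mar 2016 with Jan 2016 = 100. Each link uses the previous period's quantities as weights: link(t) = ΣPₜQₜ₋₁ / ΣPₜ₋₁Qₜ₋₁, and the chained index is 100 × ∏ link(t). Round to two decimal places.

Link Jan 2016→Feb 2016:
ΣP(Feb 2016)Q(Jan 2016) = 33.87×38 + 4.64×12 + 1.20×192 = 1287.06 + 55.68 + 230.4 = 1573.14
ΣP(Jan 2016)Q(Jan 2016) = 35.72×38 + 4.83×12 + 1.49×192 = 1357.36 + 57.96 + 286.08 = 1701.4
link = 1573.14/1701.4 = 0.924615
Link Feb 2016→Mar 2016:
ΣP(Mar 2016)Q(Feb 2016) = 29.98×41 + 5.60×15 + 1.02×211 = 1229.18 + 84 + 215.22 = 1528.4
ΣP(Feb 2016)Q(Feb 2016) = 33.87×41 + 4.64×15 + 1.20×211 = 1388.67 + 69.6 + 253.2 = 1711.47
link = 1528.4/1711.47 = 0.893033
Chained index = 100 × 0.924615 × 0.893033 = 82.5712

82.57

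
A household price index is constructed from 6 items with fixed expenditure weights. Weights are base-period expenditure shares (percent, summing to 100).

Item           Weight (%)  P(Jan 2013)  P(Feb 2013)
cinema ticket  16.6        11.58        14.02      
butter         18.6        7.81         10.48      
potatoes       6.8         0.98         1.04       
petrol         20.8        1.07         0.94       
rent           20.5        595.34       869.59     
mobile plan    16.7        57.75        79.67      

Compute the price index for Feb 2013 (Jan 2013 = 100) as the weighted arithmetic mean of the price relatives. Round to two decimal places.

cinema ticket: 16.6 × (14.02/11.58) = 16.6 × 1.210708 = 20.0978
butter: 18.6 × (10.48/7.81) = 18.6 × 1.341869 = 24.9588
potatoes: 6.8 × (1.04/0.98) = 6.8 × 1.061224 = 7.2163
petrol: 20.8 × (0.94/1.07) = 20.8 × 0.878505 = 18.2729
rent: 20.5 × (869.59/595.34) = 20.5 × 1.460661 = 29.9436
mobile plan: 16.7 × (79.67/57.75) = 16.7 × 1.379567 = 23.0388
Index = Σ wᵢ·(p₁ᵢ/p₀ᵢ) = 20.0978 + 24.9588 + 7.2163 + 18.2729 + 29.9436 + 23.0388 = 123.5281

123.53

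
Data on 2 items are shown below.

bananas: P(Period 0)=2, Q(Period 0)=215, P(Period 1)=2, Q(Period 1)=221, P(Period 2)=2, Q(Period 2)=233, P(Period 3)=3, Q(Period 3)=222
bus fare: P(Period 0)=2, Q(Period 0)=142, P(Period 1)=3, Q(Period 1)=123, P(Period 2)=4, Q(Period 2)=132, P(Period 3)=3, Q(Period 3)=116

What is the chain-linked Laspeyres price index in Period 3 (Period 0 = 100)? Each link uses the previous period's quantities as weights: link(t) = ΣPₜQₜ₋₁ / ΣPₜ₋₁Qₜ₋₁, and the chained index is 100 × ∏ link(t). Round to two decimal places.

Link Period 0→Period 1:
ΣP(Period 1)Q(Period 0) = 2×215 + 3×142 = 430 + 426 = 856
ΣP(Period 0)Q(Period 0) = 2×215 + 2×142 = 430 + 284 = 714
link = 856/714 = 1.198880
Link Period 1→Period 2:
ΣP(Period 2)Q(Period 1) = 2×221 + 4×123 = 442 + 492 = 934
ΣP(Period 1)Q(Period 1) = 2×221 + 3×123 = 442 + 369 = 811
link = 934/811 = 1.151665
Link Period 2→Period 3:
ΣP(Period 3)Q(Period 2) = 3×233 + 3×132 = 699 + 396 = 1095
ΣP(Period 2)Q(Period 2) = 2×233 + 4×132 = 466 + 528 = 994
link = 1095/994 = 1.101610
Chained index = 100 × 1.198880 × 1.151665 × 1.101610 = 152.1000

152.10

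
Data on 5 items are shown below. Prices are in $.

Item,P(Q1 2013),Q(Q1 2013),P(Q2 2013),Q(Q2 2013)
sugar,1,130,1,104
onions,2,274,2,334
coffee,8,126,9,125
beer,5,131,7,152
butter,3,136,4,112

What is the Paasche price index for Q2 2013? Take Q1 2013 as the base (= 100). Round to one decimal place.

118.9

Paasche price index uses current-period quantities as weights.
ΣP(Q2 2013)·Q(Q2 2013) = 1×104 + 2×334 + 9×125 + 7×152 + 4×112 = 104 + 668 + 1125 + 1064 + 448 = 3409
ΣP(Q1 2013)·Q(Q2 2013) = 1×104 + 2×334 + 8×125 + 5×152 + 3×112 = 104 + 668 + 1000 + 760 + 336 = 2868
Index = 3409 / 2868 × 100 = 118.8633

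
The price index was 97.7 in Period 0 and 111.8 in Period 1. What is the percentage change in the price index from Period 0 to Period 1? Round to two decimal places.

14.43%

Change = (111.8 − 97.7) / 97.7 × 100
       = 14.1 / 97.7 × 100 = 14.4319%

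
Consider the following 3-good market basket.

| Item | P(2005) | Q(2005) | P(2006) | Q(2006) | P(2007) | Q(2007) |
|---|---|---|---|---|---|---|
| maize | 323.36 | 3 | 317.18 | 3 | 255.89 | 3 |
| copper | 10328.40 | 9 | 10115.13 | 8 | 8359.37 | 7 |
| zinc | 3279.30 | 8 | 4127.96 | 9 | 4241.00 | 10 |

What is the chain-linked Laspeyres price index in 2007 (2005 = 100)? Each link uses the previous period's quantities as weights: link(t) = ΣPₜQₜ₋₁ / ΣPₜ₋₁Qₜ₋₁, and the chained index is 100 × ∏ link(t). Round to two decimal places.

92.49

Link 2005→2006:
ΣP(2006)Q(2005) = 317.18×3 + 10115.13×9 + 4127.96×8 = 951.54 + 91036.17 + 33023.68 = 125011.39
ΣP(2005)Q(2005) = 323.36×3 + 10328.40×9 + 3279.30×8 = 970.08 + 92955.6 + 26234.4 = 120160.08
link = 125011.39/120160.08 = 1.040374
Link 2006→2007:
ΣP(2007)Q(2006) = 255.89×3 + 8359.37×8 + 4241.00×9 = 767.67 + 66874.96 + 38169 = 105811.63
ΣP(2006)Q(2006) = 317.18×3 + 10115.13×8 + 4127.96×9 = 951.54 + 80921.04 + 37151.64 = 119024.22
link = 105811.63/119024.22 = 0.888992
Chained index = 100 × 1.040374 × 0.888992 = 92.4884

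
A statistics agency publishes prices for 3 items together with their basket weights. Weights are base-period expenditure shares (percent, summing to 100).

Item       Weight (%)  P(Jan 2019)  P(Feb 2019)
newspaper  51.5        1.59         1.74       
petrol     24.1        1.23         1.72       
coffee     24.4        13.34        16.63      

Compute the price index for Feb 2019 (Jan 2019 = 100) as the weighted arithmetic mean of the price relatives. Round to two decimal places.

120.48

newspaper: 51.5 × (1.74/1.59) = 51.5 × 1.094340 = 56.3585
petrol: 24.1 × (1.72/1.23) = 24.1 × 1.398374 = 33.7008
coffee: 24.4 × (16.63/13.34) = 24.4 × 1.246627 = 30.4177
Index = Σ wᵢ·(p₁ᵢ/p₀ᵢ) = 56.3585 + 33.7008 + 30.4177 = 120.4770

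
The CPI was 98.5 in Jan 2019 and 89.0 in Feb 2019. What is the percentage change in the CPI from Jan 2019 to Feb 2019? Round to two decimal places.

Change = (89.0 − 98.5) / 98.5 × 100
       = -9.5 / 98.5 × 100 = -9.6447%

-9.64%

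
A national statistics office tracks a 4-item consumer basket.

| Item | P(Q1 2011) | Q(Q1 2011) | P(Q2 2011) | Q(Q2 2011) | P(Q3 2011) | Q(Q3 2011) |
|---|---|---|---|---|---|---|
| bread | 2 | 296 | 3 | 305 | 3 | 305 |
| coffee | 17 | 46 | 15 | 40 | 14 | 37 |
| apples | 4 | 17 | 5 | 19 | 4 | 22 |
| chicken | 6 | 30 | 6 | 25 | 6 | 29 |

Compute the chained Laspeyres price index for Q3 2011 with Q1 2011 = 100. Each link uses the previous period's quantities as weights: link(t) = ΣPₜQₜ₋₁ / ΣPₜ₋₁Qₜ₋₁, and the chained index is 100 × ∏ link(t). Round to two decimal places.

109.82

Link Q1 2011→Q2 2011:
ΣP(Q2 2011)Q(Q1 2011) = 3×296 + 15×46 + 5×17 + 6×30 = 888 + 690 + 85 + 180 = 1843
ΣP(Q1 2011)Q(Q1 2011) = 2×296 + 17×46 + 4×17 + 6×30 = 592 + 782 + 68 + 180 = 1622
link = 1843/1622 = 1.136252
Link Q2 2011→Q3 2011:
ΣP(Q3 2011)Q(Q2 2011) = 3×305 + 14×40 + 4×19 + 6×25 = 915 + 560 + 76 + 150 = 1701
ΣP(Q2 2011)Q(Q2 2011) = 3×305 + 15×40 + 5×19 + 6×25 = 915 + 600 + 95 + 150 = 1760
link = 1701/1760 = 0.966477
Chained index = 100 × 1.136252 × 0.966477 = 109.8161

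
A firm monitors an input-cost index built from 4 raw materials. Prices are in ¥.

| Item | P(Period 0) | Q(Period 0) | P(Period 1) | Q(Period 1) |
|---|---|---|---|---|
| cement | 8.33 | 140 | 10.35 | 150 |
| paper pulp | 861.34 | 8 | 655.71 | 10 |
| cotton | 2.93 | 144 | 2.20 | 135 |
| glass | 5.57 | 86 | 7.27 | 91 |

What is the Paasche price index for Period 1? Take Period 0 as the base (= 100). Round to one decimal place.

Paasche price index uses current-period quantities as weights.
ΣP(Period 1)·Q(Period 1) = 10.35×150 + 655.71×10 + 2.20×135 + 7.27×91 = 1552.5 + 6557.1 + 297 + 661.57 = 9068.17
ΣP(Period 0)·Q(Period 1) = 8.33×150 + 861.34×10 + 2.93×135 + 5.57×91 = 1249.5 + 8613.4 + 395.55 + 506.87 = 10765.32
Index = 9068.17 / 10765.32 × 100 = 84.2350

84.2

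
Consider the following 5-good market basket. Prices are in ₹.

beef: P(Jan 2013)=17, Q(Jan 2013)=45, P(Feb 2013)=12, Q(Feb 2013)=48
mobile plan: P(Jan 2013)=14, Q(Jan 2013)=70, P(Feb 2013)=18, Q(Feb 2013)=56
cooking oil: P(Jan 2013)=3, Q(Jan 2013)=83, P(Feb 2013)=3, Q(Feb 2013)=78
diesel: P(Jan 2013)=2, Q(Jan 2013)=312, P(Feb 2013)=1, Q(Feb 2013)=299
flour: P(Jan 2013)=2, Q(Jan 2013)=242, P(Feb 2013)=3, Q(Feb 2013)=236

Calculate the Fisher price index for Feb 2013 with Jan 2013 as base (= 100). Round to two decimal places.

98.39

Laspeyres component (base-period weights):
ΣP(Feb 2013)Q(Jan 2013) = 12×45 + 18×70 + 3×83 + 1×312 + 3×242 = 540 + 1260 + 249 + 312 + 726 = 3087
ΣP(Jan 2013)Q(Jan 2013) = 17×45 + 14×70 + 3×83 + 2×312 + 2×242 = 765 + 980 + 249 + 624 + 484 = 3102
L = 3087 / 3102 × 100 = 99.5164
Paasche component (current-period weights):
ΣP(Feb 2013)Q(Feb 2013) = 12×48 + 18×56 + 3×78 + 1×299 + 3×236 = 576 + 1008 + 234 + 299 + 708 = 2825
ΣP(Jan 2013)Q(Feb 2013) = 17×48 + 14×56 + 3×78 + 2×299 + 2×236 = 816 + 784 + 234 + 598 + 472 = 2904
P = 2825 / 2904 × 100 = 97.2796
Fisher = √(L × P) = √(99.5164 × 97.2796) = 98.3917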